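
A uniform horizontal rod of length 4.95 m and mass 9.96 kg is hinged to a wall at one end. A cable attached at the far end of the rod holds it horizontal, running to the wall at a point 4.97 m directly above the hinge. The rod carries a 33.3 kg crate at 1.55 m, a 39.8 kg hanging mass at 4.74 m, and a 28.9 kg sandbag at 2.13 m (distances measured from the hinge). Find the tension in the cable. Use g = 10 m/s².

T ≈ 931 N

Choose the hinge as the axis so the unknown hinge reaction has zero arm there.
Beam weight: 9.96 × 10 = 99.6 N down at 2.475 m → arm 2.475 m, τ = 99.6 × 2.475 = 246.5 N·m clockwise.
Crate: 33.3 × 10 = 333 N down at 1.55 m → arm 1.55 m, τ = 333 × 1.55 = 516.1 N·m clockwise.
Hanging mass: 39.8 × 10 = 398 N down at 4.74 m → arm 4.74 m, τ = 398 × 4.74 = 1887 N·m clockwise.
Sandbag: 28.9 × 10 = 289 N down at 2.13 m → arm 2.13 m, τ = 289 × 2.13 = 615.6 N·m clockwise.
Total clockwise load moment = 3265 N·m.
The cable tension T acts at 4.95 m; only its component perpendicular to the rod, T sinθ, produces torque. sinθ = h/√(h²+d²) = 4.97/√(4.97²+4.95²) = 0.7085.
Setting net torque to zero: T × 4.95 × 0.7085 = 3265 → T = 3265 / 3.507 = 931 N.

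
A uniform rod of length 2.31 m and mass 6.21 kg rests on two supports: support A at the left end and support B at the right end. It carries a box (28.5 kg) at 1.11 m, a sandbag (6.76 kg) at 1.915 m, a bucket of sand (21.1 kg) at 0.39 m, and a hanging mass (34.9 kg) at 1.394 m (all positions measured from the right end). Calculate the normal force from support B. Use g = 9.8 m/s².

Take moments about support A.
Beam weight: 6.21 × 9.8 = 60.86 N down at 1.155 m → arm 1.155 m, τ = 60.86 × 1.155 = 70.29 N·m clockwise.
Box: 28.5 × 9.8 = 279.3 N down at 1.11 m → arm 1.2 m, τ = 279.3 × 1.2 = 335.2 N·m clockwise.
Sandbag: 6.76 × 9.8 = 66.25 N down at 1.915 m → arm 0.395 m, τ = 66.25 × 0.395 = 26.17 N·m clockwise.
Bucket of sand: 21.1 × 9.8 = 206.8 N down at 0.39 m → arm 1.92 m, τ = 206.8 × 1.92 = 397.1 N·m clockwise.
Hanging mass: 34.9 × 9.8 = 342 N down at 1.394 m → arm 0.916 m, τ = 342 × 0.916 = 313.3 N·m clockwise.
Net load moment about support A = 1142 N·m clockwise.
Reaction R at support B is upward at 0 m, arm 2.31 m → moment R × 2.31 counterclockwise.
Balancing moments: R × 2.31 = 1142, giving R = 494 N.

R_B ≈ 494 N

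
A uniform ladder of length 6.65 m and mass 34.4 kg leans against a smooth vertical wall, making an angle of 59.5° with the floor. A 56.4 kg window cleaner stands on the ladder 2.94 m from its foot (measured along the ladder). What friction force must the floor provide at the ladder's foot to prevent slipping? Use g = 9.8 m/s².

Choose the foot of the ladder as the axis so the floor normal and friction both act there and drop out.
Ladder weight 34.4×9.8 = 337.1 N acts at 3.325 m along the ladder; its horizontal arm is 3.325·cos59.5° = 1.688 m → τ = 569 N·m clockwise.
Window cleaner: 56.4×9.8 = 552.7 N at 2.94 m → arm 1.492 m → τ = 824.6 N·m clockwise.
Wall normal N acts horizontally at the top; its moment arm is the height L sinθ = 6.65·sin59.5° = 5.73 m, counterclockwise.
For rotational equilibrium, N × 5.73 = 1394, so N = 243 N.
ΣFx = 0: friction at the foot balances the wall's push, so f = N_wall = 243 N.

f ≈ 243 N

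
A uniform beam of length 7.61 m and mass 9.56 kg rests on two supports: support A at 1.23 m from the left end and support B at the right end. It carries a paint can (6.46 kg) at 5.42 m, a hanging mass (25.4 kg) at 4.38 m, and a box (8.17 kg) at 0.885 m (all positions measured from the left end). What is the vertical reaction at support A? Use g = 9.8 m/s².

R_A ≈ 288 N

Choose support B as the axis so its reaction then has zero moment arm.
Beam weight: 9.56 × 9.8 = 93.69 N down at 3.805 m → arm 3.805 m, τ = 93.69 × 3.805 = 356.5 N·m counterclockwise.
Paint can: 6.46 × 9.8 = 63.31 N down at 5.42 m → arm 2.19 m, τ = 63.31 × 2.19 = 138.6 N·m counterclockwise.
Hanging mass: 25.4 × 9.8 = 248.9 N down at 4.38 m → arm 3.23 m, τ = 248.9 × 3.23 = 803.9 N·m counterclockwise.
Box: 8.17 × 9.8 = 80.07 N down at 0.885 m → arm 6.725 m, τ = 80.07 × 6.725 = 538.5 N·m counterclockwise.
Net load moment about support B = 1838 N·m counterclockwise.
Reaction R at support A is upward at 1.23 m, arm 6.38 m → moment R × 6.38 clockwise.
For rotational equilibrium, R × 6.38 = 1838, so R = 288 N.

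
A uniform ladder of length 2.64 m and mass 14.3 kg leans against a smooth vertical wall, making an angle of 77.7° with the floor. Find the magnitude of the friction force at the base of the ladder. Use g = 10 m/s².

f ≈ 15.6 N

Sum moments about the foot of the ladder (the floor normal and friction both act there and drop out).
Ladder weight 14.3×10 = 143 N acts at 1.32 m along the ladder; its horizontal arm is 1.32·cos77.7° = 0.2812 m → τ = 40.21 N·m clockwise.
Wall normal N acts horizontally at the top; its moment arm is the height L sinθ = 2.64·sin77.7° = 2.579 m, counterclockwise.
Στ = 0 ⇒ N × 2.579 = 40.21 ⇒ N = 15.6 N.
ΣFx = 0: friction at the foot balances the wall's push, so f = N_wall = 15.6 N.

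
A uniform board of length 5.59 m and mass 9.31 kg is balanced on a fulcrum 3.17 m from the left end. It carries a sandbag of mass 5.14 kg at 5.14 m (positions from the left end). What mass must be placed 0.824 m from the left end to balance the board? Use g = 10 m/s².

Take moments about the fulcrum (at 3.17 m from the left end).
Beam weight: 9.31 × 10 = 93.1 N down at 2.795 m → arm 0.375 m, τ = 93.1 × 0.375 = 34.91 N·m counterclockwise.
Sandbag: 5.14 × 10 = 51.4 N down at 5.14 m → arm 1.97 m, τ = 51.4 × 1.97 = 101.3 N·m clockwise.
Net moment of known loads = 66.39 N·m clockwise.
An unknown mass m at 0.824 m has arm 2.346 m; its moment is m·g·2.346 counterclockwise.
Setting net torque to zero: m × 10 × 2.346 = 66.39 → m = 66.39 / (10 × 2.346) = 2.83 kg.

m ≈ 2.83 kg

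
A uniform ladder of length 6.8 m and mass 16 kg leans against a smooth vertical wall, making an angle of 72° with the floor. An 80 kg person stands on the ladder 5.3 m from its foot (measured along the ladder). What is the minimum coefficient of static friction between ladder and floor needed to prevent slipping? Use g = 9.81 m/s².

μ_min ≈ 0.238

About the foot of the ladder:
Ladder weight 16×9.81 = 157 N acts at 3.4 m along the ladder; its horizontal arm is 3.4·cos72° = 1.051 m → τ = 165 N·m clockwise.
Person: 80×9.81 = 784.8 N at 5.3 m → arm 1.638 m → τ = 1286 N·m clockwise.
Wall normal N acts horizontally at the top; its moment arm is the height L sinθ = 6.8·sin72° = 6.467 m, counterclockwise.
Balancing moments: N × 6.467 = 1451, giving N = 224.4 N.
ΣFx = 0 ⇒ f = N_wall = 224.4 N. ΣFy = 0 ⇒ N_floor = 941.8 N.
μ_min = f / N_floor = 224.4 / 941.8 = 0.238.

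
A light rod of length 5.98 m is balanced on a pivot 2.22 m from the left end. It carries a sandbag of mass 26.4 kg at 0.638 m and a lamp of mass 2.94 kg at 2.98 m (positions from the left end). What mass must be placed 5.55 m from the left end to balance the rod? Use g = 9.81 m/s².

About the pivot (at 2.22 m from the left end):
Sandbag: 26.4 × 9.81 = 259 N down at 0.638 m → arm 1.582 m, τ = 259 × 1.582 = 409.7 N·m counterclockwise.
Lamp: 2.94 × 9.81 = 28.84 N down at 2.98 m → arm 0.76 m, τ = 28.84 × 0.76 = 21.92 N·m clockwise.
Net moment of known loads = 387.8 N·m counterclockwise.
An unknown mass m at 5.55 m has arm 3.33 m; its moment is m·g·3.33 clockwise.
For rotational equilibrium, m × 9.81 × 3.33 = 387.8, so m = 387.8 / (9.81 × 3.33) = 11.9 kg.

m ≈ 11.9 kg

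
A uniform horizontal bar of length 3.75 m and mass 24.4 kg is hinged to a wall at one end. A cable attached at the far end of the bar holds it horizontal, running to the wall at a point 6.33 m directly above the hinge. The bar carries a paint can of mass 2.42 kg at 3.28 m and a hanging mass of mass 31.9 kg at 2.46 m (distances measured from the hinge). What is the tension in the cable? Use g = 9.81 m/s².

About the hinge:
Beam weight: 24.4 × 9.81 = 239.4 N down at 1.875 m → arm 1.875 m, τ = 239.4 × 1.875 = 448.9 N·m clockwise.
Paint can: 2.42 × 9.81 = 23.74 N down at 3.28 m → arm 3.28 m, τ = 23.74 × 3.28 = 77.87 N·m clockwise.
Hanging mass: 31.9 × 9.81 = 312.9 N down at 2.46 m → arm 2.46 m, τ = 312.9 × 2.46 = 769.7 N·m clockwise.
Total clockwise load moment = 1296 N·m.
The cable tension T acts at 3.75 m; only its component perpendicular to the bar, T sinθ, produces torque. sinθ = h/√(h²+d²) = 6.33/√(6.33²+3.75²) = 0.8604.
Στ = 0 ⇒ T × 3.75 × 0.8604 = 1296 ⇒ T = 1296 / 3.227 = 402 N.

T ≈ 402 N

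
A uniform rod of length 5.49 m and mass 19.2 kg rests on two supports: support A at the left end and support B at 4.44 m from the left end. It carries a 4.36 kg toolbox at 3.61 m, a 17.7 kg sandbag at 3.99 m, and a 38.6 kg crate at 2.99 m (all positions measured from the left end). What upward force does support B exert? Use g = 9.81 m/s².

Taking torques about support A:
Beam weight: 19.2 × 9.81 = 188.4 N down at 2.745 m → arm 2.745 m, τ = 188.4 × 2.745 = 517.2 N·m clockwise.
Toolbox: 4.36 × 9.81 = 42.77 N down at 3.61 m → arm 3.61 m, τ = 42.77 × 3.61 = 154.4 N·m clockwise.
Sandbag: 17.7 × 9.81 = 173.6 N down at 3.99 m → arm 3.99 m, τ = 173.6 × 3.99 = 692.7 N·m clockwise.
Crate: 38.6 × 9.81 = 378.7 N down at 2.99 m → arm 2.99 m, τ = 378.7 × 2.99 = 1132 N·m clockwise.
Net load moment about support A = 2496 N·m clockwise.
Reaction R at support B is upward at 4.44 m, arm 4.44 m → moment R × 4.44 counterclockwise.
Setting net torque to zero: R × 4.44 = 2496 → R = 562 N.

R_B ≈ 562 N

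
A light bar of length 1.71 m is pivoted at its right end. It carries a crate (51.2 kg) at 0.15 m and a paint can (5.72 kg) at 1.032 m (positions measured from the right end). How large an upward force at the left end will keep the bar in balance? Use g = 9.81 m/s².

About the right end:
Crate: 51.2 × 9.81 = 502.3 N down at 0.15 m → arm 0.15 m, τ = 502.3 × 0.15 = 75.34 N·m counterclockwise.
Paint can: 5.72 × 9.81 = 56.11 N down at 1.032 m → arm 1.032 m, τ = 56.11 × 1.032 = 57.91 N·m counterclockwise.
Net moment of the loads = 133.2 N·m counterclockwise.
The upward force F acts at the left end, arm 1.71 m, giving F × 1.71 clockwise.
Setting net torque to zero: F × 1.71 = 133.2 → F = 133.2 / 1.71 = 77.9 N.

F ≈ 77.9 N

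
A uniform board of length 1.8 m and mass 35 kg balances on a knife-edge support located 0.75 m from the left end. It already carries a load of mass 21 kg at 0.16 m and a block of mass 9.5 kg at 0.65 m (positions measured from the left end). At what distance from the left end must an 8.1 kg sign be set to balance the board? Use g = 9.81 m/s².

Sum moments about the knife-edge support (at 0.75 m from the left end) (the support reaction has zero arm there).
Beam weight: 35 × 9.81 = 343.4 N down at 0.9 m → arm 0.15 m, τ = 343.4 × 0.15 = 51.51 N·m clockwise.
Load: 21 × 9.81 = 206 N down at 0.16 m → arm 0.59 m, τ = 206 × 0.59 = 121.5 N·m counterclockwise.
Block: 9.5 × 9.81 = 93.2 N down at 0.65 m → arm 0.1 m, τ = 93.2 × 0.1 = 9.32 N·m counterclockwise.
Net moment of existing loads = 79.31 N·m counterclockwise.
The sign weighs 8.1 × 9.81 = 79.46 N and must supply an equal clockwise moment, so its lever arm about the knife-edge support is 79.31 / 79.46 = 0.998 m.
That puts it at 0.75 + 0.998 = 1.75 m from the left end.

x ≈ 1.75 m from the left end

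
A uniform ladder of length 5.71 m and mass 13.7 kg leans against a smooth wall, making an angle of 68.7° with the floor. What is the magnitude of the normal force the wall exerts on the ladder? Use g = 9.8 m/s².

Take moments about the foot of the ladder.
Ladder weight 13.7×9.8 = 134.3 N acts at 2.855 m along the ladder; its horizontal arm is 2.855·cos68.7° = 1.037 m → τ = 139.3 N·m clockwise.
Wall normal N acts horizontally at the top; its moment arm is the height L sinθ = 5.71·sin68.7° = 5.32 m, counterclockwise.
Setting net torque to zero: N × 5.32 = 139.3 → N = 26.2 N.

N_wall ≈ 26.2 N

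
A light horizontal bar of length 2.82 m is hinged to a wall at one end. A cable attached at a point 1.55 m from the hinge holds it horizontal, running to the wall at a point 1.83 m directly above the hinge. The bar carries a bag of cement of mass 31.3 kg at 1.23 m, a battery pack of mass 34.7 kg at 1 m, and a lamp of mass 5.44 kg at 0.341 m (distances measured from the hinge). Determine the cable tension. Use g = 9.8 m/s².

Taking torques about the hinge:
Bag of cement: 31.3 × 9.8 = 306.7 N down at 1.23 m → arm 1.23 m, τ = 306.7 × 1.23 = 377.2 N·m clockwise.
Battery pack: 34.7 × 9.8 = 340.1 N down at 1 m → arm 1 m, τ = 340.1 × 1 = 340.1 N·m clockwise.
Lamp: 5.44 × 9.8 = 53.31 N down at 0.341 m → arm 0.341 m, τ = 53.31 × 0.341 = 18.18 N·m clockwise.
Total clockwise load moment = 735.5 N·m.
The cable tension T acts at 1.55 m; only its component perpendicular to the bar, T sinθ, produces torque. sinθ = h/√(h²+d²) = 1.83/√(1.83²+1.55²) = 0.7631.
Setting net torque to zero: T × 1.55 × 0.7631 = 735.5 → T = 735.5 / 1.183 = 622 N.

T ≈ 622 N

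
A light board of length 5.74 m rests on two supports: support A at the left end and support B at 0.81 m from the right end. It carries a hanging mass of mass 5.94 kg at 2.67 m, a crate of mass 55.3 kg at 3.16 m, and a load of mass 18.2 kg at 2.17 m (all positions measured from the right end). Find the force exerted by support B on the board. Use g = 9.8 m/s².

R_B ≈ 449 N

Take moments about support A.
Hanging mass: 5.94 × 9.8 = 58.21 N down at 2.67 m → arm 3.07 m, τ = 58.21 × 3.07 = 178.7 N·m clockwise.
Crate: 55.3 × 9.8 = 541.9 N down at 3.16 m → arm 2.58 m, τ = 541.9 × 2.58 = 1398 N·m clockwise.
Load: 18.2 × 9.8 = 178.4 N down at 2.17 m → arm 3.57 m, τ = 178.4 × 3.57 = 636.9 N·m clockwise.
Net load moment about support A = 2214 N·m clockwise.
Reaction R at support B is upward at 0.81 m, arm 4.93 m → moment R × 4.93 counterclockwise.
Balancing moments: R × 4.93 = 2214, giving R = 449 N.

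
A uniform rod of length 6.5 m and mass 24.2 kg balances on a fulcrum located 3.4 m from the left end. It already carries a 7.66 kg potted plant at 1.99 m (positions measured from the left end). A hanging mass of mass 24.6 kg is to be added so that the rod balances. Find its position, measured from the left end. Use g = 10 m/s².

x ≈ 3.99 m from the left end

Choose the fulcrum (at 3.4 m from the left end) as the axis so the support reaction has zero arm there.
Beam weight: 24.2 × 10 = 242 N down at 3.25 m → arm 0.15 m, τ = 242 × 0.15 = 36.3 N·m counterclockwise.
Potted plant: 7.66 × 10 = 76.6 N down at 1.99 m → arm 1.41 m, τ = 76.6 × 1.41 = 108 N·m counterclockwise.
Net moment of existing loads = 144.3 N·m counterclockwise.
The hanging mass weighs 24.6 × 10 = 246 N and must supply an equal clockwise moment, so its lever arm about the fulcrum is 144.3 / 246 = 0.587 m.
That puts it at 3.4 + 0.587 = 3.99 m from the left end.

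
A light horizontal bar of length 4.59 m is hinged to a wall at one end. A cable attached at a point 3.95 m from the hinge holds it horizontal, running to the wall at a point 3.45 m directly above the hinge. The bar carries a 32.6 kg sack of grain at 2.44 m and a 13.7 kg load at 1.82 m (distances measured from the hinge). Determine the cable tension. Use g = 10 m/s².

T ≈ 402 N

About the hinge:
Sack of grain: 32.6 × 10 = 326 N down at 2.44 m → arm 2.44 m, τ = 326 × 2.44 = 795.4 N·m clockwise.
Load: 13.7 × 10 = 137 N down at 1.82 m → arm 1.82 m, τ = 137 × 1.82 = 249.3 N·m clockwise.
Total clockwise load moment = 1045 N·m.
The cable tension T acts at 3.95 m; only its component perpendicular to the bar, T sinθ, produces torque. sinθ = h/√(h²+d²) = 3.45/√(3.45²+3.95²) = 0.6578.
Στ = 0 ⇒ T × 3.95 × 0.6578 = 1045 ⇒ T = 1045 / 2.598 = 402 N.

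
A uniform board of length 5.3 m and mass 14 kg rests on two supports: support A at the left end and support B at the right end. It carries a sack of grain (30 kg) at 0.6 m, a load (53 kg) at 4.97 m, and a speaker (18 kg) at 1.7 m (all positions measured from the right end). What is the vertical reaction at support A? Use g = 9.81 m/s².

R_A ≈ 646 N

Choose support B as the axis so its reaction then has zero moment arm.
Beam weight: 14 × 9.81 = 137.3 N down at 2.65 m → arm 2.65 m, τ = 137.3 × 2.65 = 363.8 N·m counterclockwise.
Sack of grain: 30 × 9.81 = 294.3 N down at 0.6 m → arm 0.6 m, τ = 294.3 × 0.6 = 176.6 N·m counterclockwise.
Load: 53 × 9.81 = 519.9 N down at 4.97 m → arm 4.97 m, τ = 519.9 × 4.97 = 2584 N·m counterclockwise.
Speaker: 18 × 9.81 = 176.6 N down at 1.7 m → arm 1.7 m, τ = 176.6 × 1.7 = 300.2 N·m counterclockwise.
Net load moment about support B = 3425 N·m counterclockwise.
Reaction R at support A is upward at 5.3 m, arm 5.3 m → moment R × 5.3 clockwise.
For rotational equilibrium, R × 5.3 = 3425, so R = 646 N.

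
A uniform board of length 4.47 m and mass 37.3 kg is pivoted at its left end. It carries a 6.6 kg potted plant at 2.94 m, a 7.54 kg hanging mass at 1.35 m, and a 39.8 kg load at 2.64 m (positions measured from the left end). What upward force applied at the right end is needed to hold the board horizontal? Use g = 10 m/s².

Sum moments about the left end (the unknown pivot reaction has zero arm there).
Beam weight: 37.3 × 10 = 373 N down at 2.235 m → arm 2.235 m, τ = 373 × 2.235 = 833.7 N·m clockwise.
Potted plant: 6.6 × 10 = 66 N down at 2.94 m → arm 2.94 m, τ = 66 × 2.94 = 194 N·m clockwise.
Hanging mass: 7.54 × 10 = 75.4 N down at 1.35 m → arm 1.35 m, τ = 75.4 × 1.35 = 101.8 N·m clockwise.
Load: 39.8 × 10 = 398 N down at 2.64 m → arm 2.64 m, τ = 398 × 2.64 = 1051 N·m clockwise.
Net moment of the loads = 2180 N·m clockwise.
The upward force F acts at the right end, arm 4.47 m, giving F × 4.47 counterclockwise.
Balancing moments: F × 4.47 = 2180, giving F = 2180 / 4.47 = 488 N.

F ≈ 488 N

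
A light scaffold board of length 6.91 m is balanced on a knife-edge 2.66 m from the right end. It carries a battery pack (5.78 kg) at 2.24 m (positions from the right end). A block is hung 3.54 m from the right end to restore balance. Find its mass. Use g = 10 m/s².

Choose the knife-edge (at 2.66 m from the right end) as the axis so the support reaction has zero arm there.
Battery pack: 5.78 × 10 = 57.8 N down at 2.24 m → arm 0.42 m, τ = 57.8 × 0.42 = 24.28 N·m clockwise.
Net moment of known loads = 24.28 N·m clockwise.
An unknown mass m at 3.54 m has arm 0.88 m; its moment is m·g·0.88 counterclockwise.
Balancing moments: m × 10 × 0.88 = 24.28, giving m = 24.28 / (10 × 0.88) = 2.76 kg.

m ≈ 2.76 kg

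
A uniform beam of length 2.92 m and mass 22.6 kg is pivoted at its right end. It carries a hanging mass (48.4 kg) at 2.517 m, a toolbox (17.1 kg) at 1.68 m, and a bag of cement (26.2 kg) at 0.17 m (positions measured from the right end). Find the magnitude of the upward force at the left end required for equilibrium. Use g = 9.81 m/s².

F ≈ 632 N

About the right end:
Beam weight: 22.6 × 9.81 = 221.7 N down at 1.46 m → arm 1.46 m, τ = 221.7 × 1.46 = 323.7 N·m counterclockwise.
Hanging mass: 48.4 × 9.81 = 474.8 N down at 2.517 m → arm 2.517 m, τ = 474.8 × 2.517 = 1195 N·m counterclockwise.
Toolbox: 17.1 × 9.81 = 167.8 N down at 1.68 m → arm 1.68 m, τ = 167.8 × 1.68 = 281.9 N·m counterclockwise.
Bag of cement: 26.2 × 9.81 = 257 N down at 0.17 m → arm 0.17 m, τ = 257 × 0.17 = 43.69 N·m counterclockwise.
Net moment of the loads = 1844 N·m counterclockwise.
The upward force F acts at the left end, arm 2.92 m, giving F × 2.92 clockwise.
Στ = 0 ⇒ F × 2.92 = 1844 ⇒ F = 1844 / 2.92 = 632 N.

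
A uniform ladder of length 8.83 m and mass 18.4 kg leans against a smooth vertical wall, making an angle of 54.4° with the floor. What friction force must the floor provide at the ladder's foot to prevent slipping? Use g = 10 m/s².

Choose the foot of the ladder as the axis so the floor normal and friction both act there and drop out.
Ladder weight 18.4×10 = 184 N acts at 4.415 m along the ladder; its horizontal arm is 4.415·cos54.4° = 2.57 m → τ = 472.9 N·m clockwise.
Wall normal N acts horizontally at the top; its moment arm is the height L sinθ = 8.83·sin54.4° = 7.18 m, counterclockwise.
Στ = 0 ⇒ N × 7.18 = 472.9 ⇒ N = 65.9 N.
ΣFx = 0: friction at the foot balances the wall's push, so f = N_wall = 65.9 N.

f ≈ 65.9 N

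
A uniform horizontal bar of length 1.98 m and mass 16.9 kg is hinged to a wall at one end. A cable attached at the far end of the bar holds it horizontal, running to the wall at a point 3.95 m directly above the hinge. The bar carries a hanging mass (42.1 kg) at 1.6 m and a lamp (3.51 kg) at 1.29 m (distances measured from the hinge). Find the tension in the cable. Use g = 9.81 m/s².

Sum moments about the hinge (the unknown hinge reaction has zero arm there).
Beam weight: 16.9 × 9.81 = 165.8 N down at 0.99 m → arm 0.99 m, τ = 165.8 × 0.99 = 164.1 N·m clockwise.
Hanging mass: 42.1 × 9.81 = 413 N down at 1.6 m → arm 1.6 m, τ = 413 × 1.6 = 660.8 N·m clockwise.
Lamp: 3.51 × 9.81 = 34.43 N down at 1.29 m → arm 1.29 m, τ = 34.43 × 1.29 = 44.41 N·m clockwise.
Total clockwise load moment = 869.3 N·m.
The cable tension T acts at 1.98 m; only its component perpendicular to the bar, T sinθ, produces torque. sinθ = h/√(h²+d²) = 3.95/√(3.95²+1.98²) = 0.894.
Setting net torque to zero: T × 1.98 × 0.894 = 869.3 → T = 869.3 / 1.77 = 491 N.

T ≈ 491 N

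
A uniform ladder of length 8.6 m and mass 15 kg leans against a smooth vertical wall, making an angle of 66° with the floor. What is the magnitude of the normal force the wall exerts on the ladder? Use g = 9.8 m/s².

Choose the foot of the ladder as the axis so the floor normal and friction both act there and drop out.
Ladder weight 15×9.8 = 147 N acts at 4.3 m along the ladder; its horizontal arm is 4.3·cos66° = 1.749 m → τ = 257.1 N·m clockwise.
Wall normal N acts horizontally at the top; its moment arm is the height L sinθ = 8.6·sin66° = 7.856 m, counterclockwise.
Balancing moments: N × 7.856 = 257.1, giving N = 32.7 N.

N_wall ≈ 32.7 N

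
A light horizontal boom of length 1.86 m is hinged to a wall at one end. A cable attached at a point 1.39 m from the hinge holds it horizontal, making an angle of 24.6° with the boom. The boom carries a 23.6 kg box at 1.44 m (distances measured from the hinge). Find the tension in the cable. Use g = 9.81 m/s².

Choose the hinge as the axis so the unknown hinge reaction has zero arm there.
Box: 23.6 × 9.81 = 231.5 N down at 1.44 m → arm 1.44 m, τ = 231.5 × 1.44 = 333.4 N·m clockwise.
Total clockwise load moment = 333.4 N·m.
The cable tension T acts at 1.39 m; only its component perpendicular to the boom, T sinθ, produces torque. sin 24.6° = 0.4163.
Balancing moments: T × 1.39 × 0.4163 = 333.4, giving T = 333.4 / 0.5787 = 576 N.

T ≈ 576 N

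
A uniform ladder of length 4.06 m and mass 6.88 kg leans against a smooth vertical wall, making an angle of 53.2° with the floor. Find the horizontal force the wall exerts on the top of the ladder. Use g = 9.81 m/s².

Take moments about the foot of the ladder.
Ladder weight 6.88×9.81 = 67.49 N acts at 2.03 m along the ladder; its horizontal arm is 2.03·cos53.2° = 1.216 m → τ = 82.07 N·m clockwise.
Wall normal N acts horizontally at the top; its moment arm is the height L sinθ = 4.06·sin53.2° = 3.251 m, counterclockwise.
Setting net torque to zero: N × 3.251 = 82.07 → N = 25.2 N.

N_wall ≈ 25.2 N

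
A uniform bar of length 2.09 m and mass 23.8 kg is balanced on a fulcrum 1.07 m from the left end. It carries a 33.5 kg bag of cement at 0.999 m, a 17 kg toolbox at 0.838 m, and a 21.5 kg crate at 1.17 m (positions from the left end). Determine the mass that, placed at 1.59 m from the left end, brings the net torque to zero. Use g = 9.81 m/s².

Take moments about the fulcrum (at 1.07 m from the left end).
Beam weight: 23.8 × 9.81 = 233.5 N down at 1.045 m → arm 0.025 m, τ = 233.5 × 0.025 = 5.838 N·m counterclockwise.
Bag of cement: 33.5 × 9.81 = 328.6 N down at 0.999 m → arm 0.071 m, τ = 328.6 × 0.071 = 23.33 N·m counterclockwise.
Toolbox: 17 × 9.81 = 166.8 N down at 0.838 m → arm 0.232 m, τ = 166.8 × 0.232 = 38.7 N·m counterclockwise.
Crate: 21.5 × 9.81 = 210.9 N down at 1.17 m → arm 0.1 m, τ = 210.9 × 0.1 = 21.09 N·m clockwise.
Net moment of known loads = 46.78 N·m counterclockwise.
An unknown mass m at 1.59 m has arm 0.52 m; its moment is m·g·0.52 clockwise.
Setting net torque to zero: m × 9.81 × 0.52 = 46.78 → m = 46.78 / (9.81 × 0.52) = 9.17 kg.

m ≈ 9.17 kg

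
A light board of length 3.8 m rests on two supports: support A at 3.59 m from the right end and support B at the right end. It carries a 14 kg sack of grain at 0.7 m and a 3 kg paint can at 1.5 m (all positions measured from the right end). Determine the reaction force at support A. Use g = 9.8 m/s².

Choose support B as the axis so its reaction then has zero moment arm.
Sack of grain: 14 × 9.8 = 137.2 N down at 0.7 m → arm 0.7 m, τ = 137.2 × 0.7 = 96.04 N·m counterclockwise.
Paint can: 3 × 9.8 = 29.4 N down at 1.5 m → arm 1.5 m, τ = 29.4 × 1.5 = 44.1 N·m counterclockwise.
Net load moment about support B = 140.1 N·m counterclockwise.
Reaction R at support A is upward at 3.59 m, arm 3.59 m → moment R × 3.59 clockwise.
Στ = 0 ⇒ R × 3.59 = 140.1 ⇒ R = 39 N.

R_A ≈ 39 N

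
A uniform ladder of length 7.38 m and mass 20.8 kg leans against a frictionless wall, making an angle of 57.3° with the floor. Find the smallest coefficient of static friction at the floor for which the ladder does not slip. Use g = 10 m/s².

μ_min ≈ 0.321

Taking torques about the foot of the ladder:
Ladder weight 20.8×10 = 208 N acts at 3.69 m along the ladder; its horizontal arm is 3.69·cos57.3° = 1.993 m → τ = 414.5 N·m clockwise.
Wall normal N acts horizontally at the top; its moment arm is the height L sinθ = 7.38·sin57.3° = 6.21 m, counterclockwise.
For rotational equilibrium, N × 6.21 = 414.5, so N = 66.75 N.
ΣFx = 0 ⇒ f = N_wall = 66.75 N. ΣFy = 0 ⇒ N_floor = 208 N.
μ_min = f / N_floor = 66.75 / 208 = 0.321.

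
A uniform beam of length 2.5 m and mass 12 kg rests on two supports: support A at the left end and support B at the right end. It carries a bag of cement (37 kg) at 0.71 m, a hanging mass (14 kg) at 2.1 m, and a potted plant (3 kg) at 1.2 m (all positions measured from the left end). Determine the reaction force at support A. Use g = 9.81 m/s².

Take moments about support B.
Beam weight: 12 × 9.81 = 117.7 N down at 1.25 m → arm 1.25 m, τ = 117.7 × 1.25 = 147.1 N·m counterclockwise.
Bag of cement: 37 × 9.81 = 363 N down at 0.71 m → arm 1.79 m, τ = 363 × 1.79 = 649.8 N·m counterclockwise.
Hanging mass: 14 × 9.81 = 137.3 N down at 2.1 m → arm 0.4 m, τ = 137.3 × 0.4 = 54.92 N·m counterclockwise.
Potted plant: 3 × 9.81 = 29.43 N down at 1.2 m → arm 1.3 m, τ = 29.43 × 1.3 = 38.26 N·m counterclockwise.
Net load moment about support B = 890.1 N·m counterclockwise.
Reaction R at support A is upward at 0 m, arm 2.5 m → moment R × 2.5 clockwise.
Balancing moments: R × 2.5 = 890.1, giving R = 356 N.

R_A ≈ 356 N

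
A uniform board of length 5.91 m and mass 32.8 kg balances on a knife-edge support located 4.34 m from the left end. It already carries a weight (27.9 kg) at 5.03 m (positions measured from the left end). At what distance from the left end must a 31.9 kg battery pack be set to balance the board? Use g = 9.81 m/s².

x ≈ 5.16 m from the left end

Sum moments about the knife-edge support (at 4.34 m from the left end) (the support reaction has zero arm there).
Beam weight: 32.8 × 9.81 = 321.8 N down at 2.955 m → arm 1.385 m, τ = 321.8 × 1.385 = 445.7 N·m counterclockwise.
Weight: 27.9 × 9.81 = 273.7 N down at 5.03 m → arm 0.69 m, τ = 273.7 × 0.69 = 188.9 N·m clockwise.
Net moment of existing loads = 256.8 N·m counterclockwise.
The battery pack weighs 31.9 × 9.81 = 312.9 N and must supply an equal clockwise moment, so its lever arm about the knife-edge support is 256.8 / 312.9 = 0.821 m.
That puts it at 4.34 + 0.821 = 5.16 m from the left end.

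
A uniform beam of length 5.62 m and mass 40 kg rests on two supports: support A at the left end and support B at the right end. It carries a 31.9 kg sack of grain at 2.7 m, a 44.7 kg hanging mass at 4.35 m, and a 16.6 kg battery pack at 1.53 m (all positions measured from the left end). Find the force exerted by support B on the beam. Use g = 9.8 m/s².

Choose support A as the axis so its reaction then has zero moment arm.
Beam weight: 40 × 9.8 = 392 N down at 2.81 m → arm 2.81 m, τ = 392 × 2.81 = 1102 N·m clockwise.
Sack of grain: 31.9 × 9.8 = 312.6 N down at 2.7 m → arm 2.7 m, τ = 312.6 × 2.7 = 844 N·m clockwise.
Hanging mass: 44.7 × 9.8 = 438.1 N down at 4.35 m → arm 4.35 m, τ = 438.1 × 4.35 = 1906 N·m clockwise.
Battery pack: 16.6 × 9.8 = 162.7 N down at 1.53 m → arm 1.53 m, τ = 162.7 × 1.53 = 248.9 N·m clockwise.
Net load moment about support A = 4101 N·m clockwise.
Reaction R at support B is upward at 5.62 m, arm 5.62 m → moment R × 5.62 counterclockwise.
Setting net torque to zero: R × 5.62 = 4101 → R = 730 N.

R_B ≈ 730 N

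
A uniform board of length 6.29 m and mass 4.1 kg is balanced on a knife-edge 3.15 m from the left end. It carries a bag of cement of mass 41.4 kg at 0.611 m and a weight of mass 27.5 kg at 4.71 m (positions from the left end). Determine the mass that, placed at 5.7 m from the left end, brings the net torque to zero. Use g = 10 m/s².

Choose the knife-edge (at 3.15 m from the left end) as the axis so the support reaction has zero arm there.
Beam weight: 4.1 × 10 = 41 N down at 3.145 m → arm 0.005 m, τ = 41 × 0.005 = 0.205 N·m counterclockwise.
Bag of cement: 41.4 × 10 = 414 N down at 0.611 m → arm 2.539 m, τ = 414 × 2.539 = 1051 N·m counterclockwise.
Weight: 27.5 × 10 = 275 N down at 4.71 m → arm 1.56 m, τ = 275 × 1.56 = 429 N·m clockwise.
Net moment of known loads = 622.2 N·m counterclockwise.
An unknown mass m at 5.7 m has arm 2.55 m; its moment is m·g·2.55 clockwise.
Στ = 0 ⇒ m × 10 × 2.55 = 622.2 ⇒ m = 622.2 / (10 × 2.55) = 24.4 kg.

m ≈ 24.4 kg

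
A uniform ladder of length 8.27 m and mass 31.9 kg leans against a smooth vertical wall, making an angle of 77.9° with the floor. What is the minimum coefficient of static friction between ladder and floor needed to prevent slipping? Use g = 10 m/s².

About the foot of the ladder:
Ladder weight 31.9×10 = 319 N acts at 4.135 m along the ladder; its horizontal arm is 4.135·cos77.9° = 0.8668 m → τ = 276.5 N·m clockwise.
Wall normal N acts horizontally at the top; its moment arm is the height L sinθ = 8.27·sin77.9° = 8.086 m, counterclockwise.
Balancing moments: N × 8.086 = 276.5, giving N = 34.19 N.
ΣFx = 0 ⇒ f = N_wall = 34.19 N. ΣFy = 0 ⇒ N_floor = 319 N.
μ_min = f / N_floor = 34.19 / 319 = 0.107.

μ_min ≈ 0.107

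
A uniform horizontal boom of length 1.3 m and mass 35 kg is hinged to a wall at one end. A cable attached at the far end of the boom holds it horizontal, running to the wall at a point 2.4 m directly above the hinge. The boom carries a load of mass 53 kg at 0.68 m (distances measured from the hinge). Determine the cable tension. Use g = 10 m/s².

T ≈ 514 N

Choose the hinge as the axis so the unknown hinge reaction has zero arm there.
Beam weight: 35 × 10 = 350 N down at 0.65 m → arm 0.65 m, τ = 350 × 0.65 = 227.5 N·m clockwise.
Load: 53 × 10 = 530 N down at 0.68 m → arm 0.68 m, τ = 530 × 0.68 = 360.4 N·m clockwise.
Total clockwise load moment = 587.9 N·m.
The cable tension T acts at 1.3 m; only its component perpendicular to the boom, T sinθ, produces torque. sinθ = h/√(h²+d²) = 2.4/√(2.4²+1.3²) = 0.8793.
Balancing moments: T × 1.3 × 0.8793 = 587.9, giving T = 587.9 / 1.143 = 514 N.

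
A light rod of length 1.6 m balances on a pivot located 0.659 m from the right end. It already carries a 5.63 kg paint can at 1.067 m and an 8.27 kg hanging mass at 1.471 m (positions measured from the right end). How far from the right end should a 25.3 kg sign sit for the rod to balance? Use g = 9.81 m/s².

About the pivot (at 0.659 m from the right end):
Paint can: 5.63 × 9.81 = 55.23 N down at 1.067 m → arm 0.408 m, τ = 55.23 × 0.408 = 22.53 N·m counterclockwise.
Hanging mass: 8.27 × 9.81 = 81.13 N down at 1.471 m → arm 0.812 m, τ = 81.13 × 0.812 = 65.88 N·m counterclockwise.
Net moment of existing loads = 88.41 N·m counterclockwise.
The sign weighs 25.3 × 9.81 = 248.2 N and must supply an equal clockwise moment, so its lever arm about the pivot is 88.41 / 248.2 = 0.356 m.
That puts it at 0.659 − 0.356 = 0.303 m from the right end.

x ≈ 0.303 m from the right end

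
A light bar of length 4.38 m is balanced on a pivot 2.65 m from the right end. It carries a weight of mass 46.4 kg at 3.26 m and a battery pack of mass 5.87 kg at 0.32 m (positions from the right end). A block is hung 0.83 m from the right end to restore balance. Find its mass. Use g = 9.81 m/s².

m ≈ 8.04 kg

Choose the pivot (at 2.65 m from the right end) as the axis so the support reaction has zero arm there.
Weight: 46.4 × 9.81 = 455.2 N down at 3.26 m → arm 0.61 m, τ = 455.2 × 0.61 = 277.7 N·m counterclockwise.
Battery pack: 5.87 × 9.81 = 57.58 N down at 0.32 m → arm 2.33 m, τ = 57.58 × 2.33 = 134.2 N·m clockwise.
Net moment of known loads = 143.5 N·m counterclockwise.
An unknown mass m at 0.83 m has arm 1.82 m; its moment is m·g·1.82 clockwise.
Setting net torque to zero: m × 9.81 × 1.82 = 143.5 → m = 143.5 / (9.81 × 1.82) = 8.04 kg.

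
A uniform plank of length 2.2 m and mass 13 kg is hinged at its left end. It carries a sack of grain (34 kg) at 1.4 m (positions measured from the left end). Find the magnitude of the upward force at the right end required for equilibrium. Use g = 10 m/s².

Taking torques about the left end:
Beam weight: 13 × 10 = 130 N down at 1.1 m → arm 1.1 m, τ = 130 × 1.1 = 143 N·m clockwise.
Sack of grain: 34 × 10 = 340 N down at 1.4 m → arm 1.4 m, τ = 340 × 1.4 = 476 N·m clockwise.
Net moment of the loads = 619 N·m clockwise.
The upward force F acts at the right end, arm 2.2 m, giving F × 2.2 counterclockwise.
Setting net torque to zero: F × 2.2 = 619 → F = 619 / 2.2 = 281 N.

F ≈ 281 N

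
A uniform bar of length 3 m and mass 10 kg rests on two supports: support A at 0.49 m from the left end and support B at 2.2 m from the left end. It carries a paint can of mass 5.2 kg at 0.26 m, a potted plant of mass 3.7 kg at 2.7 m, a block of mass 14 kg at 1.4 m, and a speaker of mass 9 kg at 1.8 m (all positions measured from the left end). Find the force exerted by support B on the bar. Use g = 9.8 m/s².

R_B ≈ 238 N

Choose support A as the axis so its reaction then has zero moment arm.
Beam weight: 10 × 9.8 = 98 N down at 1.5 m → arm 1.01 m, τ = 98 × 1.01 = 98.98 N·m clockwise.
Paint can: 5.2 × 9.8 = 50.96 N down at 0.26 m → arm 0.23 m, τ = 50.96 × 0.23 = 11.72 N·m counterclockwise.
Potted plant: 3.7 × 9.8 = 36.26 N down at 2.7 m → arm 2.21 m, τ = 36.26 × 2.21 = 80.13 N·m clockwise.
Block: 14 × 9.8 = 137.2 N down at 1.4 m → arm 0.91 m, τ = 137.2 × 0.91 = 124.9 N·m clockwise.
Speaker: 9 × 9.8 = 88.2 N down at 1.8 m → arm 1.31 m, τ = 88.2 × 1.31 = 115.5 N·m clockwise.
Net load moment about support A = 407.8 N·m clockwise.
Reaction R at support B is upward at 2.2 m, arm 1.71 m → moment R × 1.71 counterclockwise.
Setting net torque to zero: R × 1.71 = 407.8 → R = 238 N.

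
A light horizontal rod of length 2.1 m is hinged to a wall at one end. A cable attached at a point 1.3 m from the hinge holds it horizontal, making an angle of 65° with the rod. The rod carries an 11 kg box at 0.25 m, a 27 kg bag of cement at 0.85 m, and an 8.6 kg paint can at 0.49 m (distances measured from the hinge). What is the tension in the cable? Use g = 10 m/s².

T ≈ 254 N

About the hinge:
Box: 11 × 10 = 110 N down at 0.25 m → arm 0.25 m, τ = 110 × 0.25 = 27.5 N·m clockwise.
Bag of cement: 27 × 10 = 270 N down at 0.85 m → arm 0.85 m, τ = 270 × 0.85 = 229.5 N·m clockwise.
Paint can: 8.6 × 10 = 86 N down at 0.49 m → arm 0.49 m, τ = 86 × 0.49 = 42.14 N·m clockwise.
Total clockwise load moment = 299.1 N·m.
The cable tension T acts at 1.3 m; only its component perpendicular to the rod, T sinθ, produces torque. sin 65° = 0.9063.
Setting net torque to zero: T × 1.3 × 0.9063 = 299.1 → T = 299.1 / 1.178 = 254 N.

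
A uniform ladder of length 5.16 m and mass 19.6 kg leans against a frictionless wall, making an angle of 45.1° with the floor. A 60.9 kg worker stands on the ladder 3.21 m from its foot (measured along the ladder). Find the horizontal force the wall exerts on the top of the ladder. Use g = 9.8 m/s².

N_wall ≈ 466 N

Sum moments about the foot of the ladder (the floor normal and friction both act there and drop out).
Ladder weight 19.6×9.8 = 192.1 N acts at 2.58 m along the ladder; its horizontal arm is 2.58·cos45.1° = 1.821 m → τ = 349.8 N·m clockwise.
Worker: 60.9×9.8 = 596.8 N at 3.21 m → arm 2.266 m → τ = 1352 N·m clockwise.
Wall normal N acts horizontally at the top; its moment arm is the height L sinθ = 5.16·sin45.1° = 3.655 m, counterclockwise.
Setting net torque to zero: N × 3.655 = 1702 → N = 466 N.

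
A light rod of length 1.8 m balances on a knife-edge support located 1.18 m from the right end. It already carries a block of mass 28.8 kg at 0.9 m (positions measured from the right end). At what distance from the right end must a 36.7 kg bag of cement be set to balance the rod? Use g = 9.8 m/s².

x ≈ 1.4 m from the right end

Take moments about the knife-edge support (at 1.18 m from the right end).
Block: 28.8 × 9.8 = 282.2 N down at 0.9 m → arm 0.28 m, τ = 282.2 × 0.28 = 79.02 N·m clockwise.
Net moment of existing loads = 79.02 N·m clockwise.
The bag of cement weighs 36.7 × 9.8 = 359.7 N and must supply an equal counterclockwise moment, so its lever arm about the knife-edge support is 79.02 / 359.7 = 0.22 m.
That puts it at 1.18 + 0.22 = 1.4 m from the right end.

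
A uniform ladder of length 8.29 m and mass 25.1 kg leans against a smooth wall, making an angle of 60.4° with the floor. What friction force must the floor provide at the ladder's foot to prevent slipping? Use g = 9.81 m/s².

f ≈ 69.9 N

Choose the foot of the ladder as the axis so the floor normal and friction both act there and drop out.
Ladder weight 25.1×9.81 = 246.2 N acts at 4.145 m along the ladder; its horizontal arm is 4.145·cos60.4° = 2.047 m → τ = 504 N·m clockwise.
Wall normal N acts horizontally at the top; its moment arm is the height L sinθ = 8.29·sin60.4° = 7.208 m, counterclockwise.
Setting net torque to zero: N × 7.208 = 504 → N = 69.9 N.
ΣFx = 0: friction at the foot balances the wall's push, so f = N_wall = 69.9 N.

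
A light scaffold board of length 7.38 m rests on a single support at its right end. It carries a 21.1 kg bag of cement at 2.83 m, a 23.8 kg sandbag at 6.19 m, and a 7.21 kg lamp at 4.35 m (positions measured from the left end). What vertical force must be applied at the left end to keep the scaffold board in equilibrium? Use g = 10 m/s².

Sum moments about the right end (the unknown pivot reaction has zero arm there).
Bag of cement: 21.1 × 10 = 211 N down at 2.83 m → arm 4.55 m, τ = 211 × 4.55 = 960 N·m counterclockwise.
Sandbag: 23.8 × 10 = 238 N down at 6.19 m → arm 1.19 m, τ = 238 × 1.19 = 283.2 N·m counterclockwise.
Lamp: 7.21 × 10 = 72.1 N down at 4.35 m → arm 3.03 m, τ = 72.1 × 3.03 = 218.5 N·m counterclockwise.
Net moment of the loads = 1462 N·m counterclockwise.
The upward force F acts at the left end, arm 7.38 m, giving F × 7.38 clockwise.
Στ = 0 ⇒ F × 7.38 = 1462 ⇒ F = 1462 / 7.38 = 198 N.

F ≈ 198 N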